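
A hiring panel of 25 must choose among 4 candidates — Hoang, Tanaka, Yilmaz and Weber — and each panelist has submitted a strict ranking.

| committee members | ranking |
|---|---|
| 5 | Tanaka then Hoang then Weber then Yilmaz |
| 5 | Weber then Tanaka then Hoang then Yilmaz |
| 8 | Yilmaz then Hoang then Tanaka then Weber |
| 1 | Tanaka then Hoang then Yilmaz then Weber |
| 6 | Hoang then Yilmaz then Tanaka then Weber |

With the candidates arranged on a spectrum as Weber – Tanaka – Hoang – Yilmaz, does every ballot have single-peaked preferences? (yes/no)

Axis positions: Weber=1, Tanaka=2, Hoang=3, Yilmaz=4.
Cluster 1 (peak Tanaka at position 2): ranking walks positions 2-3-1-4, expanding outward from the peak — single-peaked.
Cluster 2 (peak Weber at position 1): ranking walks positions 1-2-3-4, expanding outward from the peak — single-peaked.
Cluster 3 (peak Yilmaz at position 4): ranking walks positions 4-3-2-1, expanding outward from the peak — single-peaked.
Cluster 4 (peak Tanaka at position 2): ranking walks positions 2-3-4-1, expanding outward from the peak — single-peaked.
Cluster 5 (peak Hoang at position 3): ranking walks positions 3-4-2-1, expanding outward from the peak — single-peaked.
Every ranking is single-peaked on this axis.

yes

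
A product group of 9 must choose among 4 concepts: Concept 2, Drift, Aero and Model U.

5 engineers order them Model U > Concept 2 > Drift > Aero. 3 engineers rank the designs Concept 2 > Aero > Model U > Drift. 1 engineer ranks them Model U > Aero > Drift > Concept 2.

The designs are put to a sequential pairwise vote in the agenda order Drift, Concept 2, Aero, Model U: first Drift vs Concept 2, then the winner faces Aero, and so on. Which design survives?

Round 1: Drift vs Concept 2 — 1–8, Concept 2 advances.
Round 2: Concept 2 vs Aero — 8–1, Concept 2 advances.
Round 3: Concept 2 vs Model U — 3–6, Model U advances.
Model U survives the agenda.

Model U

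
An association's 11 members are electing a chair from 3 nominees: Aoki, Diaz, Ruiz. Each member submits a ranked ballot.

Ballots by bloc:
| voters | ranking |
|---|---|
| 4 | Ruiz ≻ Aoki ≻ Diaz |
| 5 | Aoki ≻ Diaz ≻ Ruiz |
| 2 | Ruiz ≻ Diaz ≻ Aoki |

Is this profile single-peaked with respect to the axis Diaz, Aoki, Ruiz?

no

Axis positions: Diaz=1, Aoki=2, Ruiz=3.
Bloc 1 (peak Ruiz at position 3): ranking walks positions 3-2-1, expanding outward from the peak — single-peaked.
Bloc 2 (peak Aoki at position 2): ranking walks positions 2-1-3, expanding outward from the peak — single-peaked.
Bloc 3: ranking walks positions 3-1-2; Diaz is ranked above Aoki even though Aoki lies between Diaz and the peak Ruiz on the axis — preferences dip and rise again. Not single-peaked.
Bloc 3 violates single-peakedness, so the profile is not single-peaked on this axis.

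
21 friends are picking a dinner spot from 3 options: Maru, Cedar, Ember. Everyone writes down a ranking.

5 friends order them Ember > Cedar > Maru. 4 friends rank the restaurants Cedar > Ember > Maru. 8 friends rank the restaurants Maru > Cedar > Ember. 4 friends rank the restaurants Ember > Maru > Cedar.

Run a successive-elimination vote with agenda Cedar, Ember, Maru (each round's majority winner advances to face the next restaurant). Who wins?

Maru

Round 1: Cedar vs Ember — 12–9, Cedar advances.
Round 2: Cedar vs Maru — 9–12, Maru advances.
The agenda winner is Maru.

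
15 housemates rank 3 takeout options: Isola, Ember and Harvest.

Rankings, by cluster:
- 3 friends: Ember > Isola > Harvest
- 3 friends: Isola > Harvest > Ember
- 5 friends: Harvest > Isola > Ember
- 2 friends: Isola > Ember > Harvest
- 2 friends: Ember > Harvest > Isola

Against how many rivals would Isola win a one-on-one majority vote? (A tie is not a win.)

2

Isola against each rival (15 friends):
Isola vs Ember: Isola is ranked higher on 3+5+2 = 10 ballots, Ember on 5. Isola wins 10–5.
Isola vs Harvest: Isola, 8–7.
Isola beats Ember, Harvest — 2 pairwise wins.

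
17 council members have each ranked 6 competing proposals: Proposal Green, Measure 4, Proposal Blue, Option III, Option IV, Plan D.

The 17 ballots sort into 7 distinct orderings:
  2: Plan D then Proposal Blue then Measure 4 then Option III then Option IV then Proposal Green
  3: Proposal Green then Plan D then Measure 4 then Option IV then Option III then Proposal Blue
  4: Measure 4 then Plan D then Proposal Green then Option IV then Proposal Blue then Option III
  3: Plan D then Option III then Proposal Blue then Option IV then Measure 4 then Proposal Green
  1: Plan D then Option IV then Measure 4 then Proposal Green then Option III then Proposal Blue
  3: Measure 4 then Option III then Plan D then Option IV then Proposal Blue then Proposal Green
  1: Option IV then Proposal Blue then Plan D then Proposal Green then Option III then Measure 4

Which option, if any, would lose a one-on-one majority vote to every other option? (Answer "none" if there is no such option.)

none

Pairwise majorities:
Proposal Green vs Measure 4: Proposal Green is ranked higher on 3+1 = 4 ballots, Measure 4 on 13. Measure 4 wins 13–4.
Proposal Green vs Proposal Blue: Proposal Blue wins 9–8.
Proposal Green vs Option III: Proposal Green, 9–8.
Proposal Green vs Option IV: Proposal Green preferred on 3+4 = 7 ballots; Option IV wins 10–7.
Proposal Green vs Plan D: Plan D wins 14–3.
Measure 4 vs Proposal Blue: 11 to 6, Measure 4.
Measure 4 vs Option III: 13 to 4, Measure 4.
Measure 4–Option IV: Measure 4 12–5.
Measure 4 vs Plan D: Measure 4 is ranked higher on 4+3 = 7 ballots, Plan D on 10. Plan D wins 10–7.
Proposal Blue vs Option III: Option III, 10–7.
Proposal Blue vs Option IV: 5 to 12, Option IV.
Proposal Blue vs Plan D: Proposal Blue preferred on 1 ballot; Plan D wins 16–1.
Option III vs Option IV: 2+3+3 = 8 for Option III, 9 for Option IV — Option IV by 9–8.
Option III vs Plan D: Plan D, 14–3.
Option IV vs Plan D: Plan D, 16–1.
No option is winless: Proposal Green beats Option III; Measure 4 beats Proposal Green; Proposal Blue beats Proposal Green; Option III beats Proposal Blue; Option IV beats Proposal Green; Plan D beats Proposal Green. There is no Condorcet loser.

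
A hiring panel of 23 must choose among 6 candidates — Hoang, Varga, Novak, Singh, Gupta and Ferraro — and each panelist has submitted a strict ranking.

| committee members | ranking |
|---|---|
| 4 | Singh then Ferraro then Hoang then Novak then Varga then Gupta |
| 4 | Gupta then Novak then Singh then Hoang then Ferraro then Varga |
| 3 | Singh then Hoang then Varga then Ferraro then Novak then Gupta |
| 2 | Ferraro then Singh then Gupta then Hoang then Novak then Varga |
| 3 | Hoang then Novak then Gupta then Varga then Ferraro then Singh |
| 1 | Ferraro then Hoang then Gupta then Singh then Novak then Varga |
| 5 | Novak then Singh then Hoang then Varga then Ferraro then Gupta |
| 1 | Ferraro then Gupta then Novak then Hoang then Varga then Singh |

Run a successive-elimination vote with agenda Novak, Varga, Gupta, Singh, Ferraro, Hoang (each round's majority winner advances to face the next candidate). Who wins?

Hoang

Round 1: Novak vs Varga — 20–3, Novak advances.
Round 2: Novak vs Gupta — 15–8, Novak advances.
Round 3: Novak vs Singh — 13–10, Novak advances.
Round 4: Novak vs Ferraro — 12–11, Novak advances.
Round 5: Novak vs Hoang — 10–13, Hoang advances.
The agenda winner is Hoang.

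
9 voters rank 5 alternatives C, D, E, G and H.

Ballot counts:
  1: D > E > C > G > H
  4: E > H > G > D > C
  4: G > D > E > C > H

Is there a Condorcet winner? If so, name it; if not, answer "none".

none

Check each pair by majority over 9 ballots:
C vs D: C preferred on 0 ballots; D wins 9–0.
C vs E: E wins 9–0.
C vs G: 1 for C, 8 for G — G by 8–1.
C vs H: C wins 5–4.
D vs E: D, 5–4.
D vs G: D is ranked higher on 1 ballot, G on 8. G wins 8–1.
D vs H: D preferred on 1+4 = 5 ballots; D wins 5–4.
E vs G: 5 to 4, E.
E vs H: E wins 9–0.
G–H: G 5–4.
No alternative is unbeaten: C loses to D; D loses to G; E loses to D; G loses to E; H loses to C. In particular D beats E beats G beats D is a majority cycle — no Condorcet winner exists.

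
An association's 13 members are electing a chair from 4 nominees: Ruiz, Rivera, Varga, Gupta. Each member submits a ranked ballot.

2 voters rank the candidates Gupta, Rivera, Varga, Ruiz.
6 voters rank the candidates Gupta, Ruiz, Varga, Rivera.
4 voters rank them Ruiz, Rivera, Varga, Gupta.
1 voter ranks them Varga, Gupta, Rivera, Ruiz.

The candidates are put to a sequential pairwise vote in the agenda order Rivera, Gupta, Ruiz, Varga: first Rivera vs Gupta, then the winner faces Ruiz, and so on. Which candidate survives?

Gupta

Round 1: Rivera vs Gupta — 4–9, Gupta advances.
Round 2: Gupta vs Ruiz — 9–4, Gupta advances.
Round 3: Gupta vs Varga — 8–5, Gupta advances.
Gupta survives the agenda.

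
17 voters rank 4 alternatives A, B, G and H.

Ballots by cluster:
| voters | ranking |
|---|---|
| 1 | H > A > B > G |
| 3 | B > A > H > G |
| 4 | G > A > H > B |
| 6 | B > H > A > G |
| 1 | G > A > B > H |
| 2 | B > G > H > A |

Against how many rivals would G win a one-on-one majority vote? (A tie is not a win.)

0

G against each rival (17 voters):
G vs A: 4+1+2 = 7 for G, 10 for A — A by 10–7.
G vs B: 4+1 = 5 for G, 12 for B — B by 12–5.
G vs H: H wins 10–7.
G beats no one; loses to A, B, H — 0 pairwise wins.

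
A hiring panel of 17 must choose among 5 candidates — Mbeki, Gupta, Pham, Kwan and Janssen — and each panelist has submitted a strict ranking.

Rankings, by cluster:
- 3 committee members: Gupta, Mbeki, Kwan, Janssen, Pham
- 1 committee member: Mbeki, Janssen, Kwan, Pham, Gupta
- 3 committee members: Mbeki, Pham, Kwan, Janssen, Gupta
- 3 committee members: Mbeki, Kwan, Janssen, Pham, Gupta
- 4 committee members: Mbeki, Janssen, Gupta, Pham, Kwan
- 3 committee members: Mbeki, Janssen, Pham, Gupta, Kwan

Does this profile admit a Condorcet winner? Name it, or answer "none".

Head-to-head results (17 committee members):
Mbeki vs Gupta: 1+3+3+4+3 = 14 for Mbeki, 3 for Gupta — Mbeki by 14–3.
Mbeki vs Pham: Mbeki preferred on 3+1+3+3+4+3 = 17 ballots; Mbeki wins 17–0.
Mbeki vs Kwan: 17 to 0, Mbeki.
Mbeki vs Janssen: 17 to 0, Mbeki.
Gupta vs Pham: Gupta preferred on 3+4 = 7 ballots; Pham wins 10–7.
Gupta vs Kwan: 10 to 7, Gupta.
Gupta vs Janssen: Gupta preferred on 3 ballots; Janssen wins 14–3.
Pham vs Kwan: 10 to 7, Pham.
Pham vs Janssen: Pham preferred on 3 ballots; Janssen wins 14–3.
Kwan vs Janssen: Kwan is ranked higher on 3+3+3 = 9 ballots, Janssen on 8. Kwan wins 9–8.
Mbeki defeats every rival head-to-head and is the Condorcet winner.

Mbeki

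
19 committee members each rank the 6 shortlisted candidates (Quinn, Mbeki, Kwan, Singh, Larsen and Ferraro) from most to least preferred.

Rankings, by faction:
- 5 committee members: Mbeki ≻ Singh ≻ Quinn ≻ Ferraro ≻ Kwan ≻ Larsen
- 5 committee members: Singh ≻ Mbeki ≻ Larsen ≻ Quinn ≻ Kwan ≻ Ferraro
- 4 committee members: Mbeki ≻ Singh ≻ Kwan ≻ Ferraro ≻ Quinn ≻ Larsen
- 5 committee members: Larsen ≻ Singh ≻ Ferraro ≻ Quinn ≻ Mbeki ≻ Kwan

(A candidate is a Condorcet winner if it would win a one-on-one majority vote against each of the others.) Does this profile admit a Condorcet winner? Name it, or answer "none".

Singh

Head-to-head results (19 committee members):
Quinn–Mbeki: Mbeki 14–5.
Quinn–Kwan: Quinn 15–4.
Quinn vs Singh: Singh, 19–0.
Quinn vs Larsen: Larsen wins 10–9.
Quinn vs Ferraro: Quinn, 10–9.
Mbeki vs Kwan: Mbeki wins 19–0.
Mbeki–Singh: Singh 10–9.
Mbeki vs Larsen: Mbeki, 14–5.
Mbeki vs Ferraro: Mbeki wins 14–5.
Kwan–Singh: Singh 19–0.
Kwan vs Larsen: Larsen, 10–9.
Kwan vs Ferraro: Ferraro wins 10–9.
Singh vs Larsen: Singh wins 14–5.
Singh–Ferraro: Singh 19–0.
Larsen vs Ferraro: Larsen wins 10–9.
Singh wins every pairwise contest, so Singh is the Condorcet winner.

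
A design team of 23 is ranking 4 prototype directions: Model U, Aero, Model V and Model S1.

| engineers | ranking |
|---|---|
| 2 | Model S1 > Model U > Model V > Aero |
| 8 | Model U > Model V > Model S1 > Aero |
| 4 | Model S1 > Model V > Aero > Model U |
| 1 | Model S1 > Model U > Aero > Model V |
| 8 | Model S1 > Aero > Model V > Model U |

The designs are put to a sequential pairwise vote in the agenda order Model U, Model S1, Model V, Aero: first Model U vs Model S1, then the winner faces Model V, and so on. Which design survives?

Round 1: Model U vs Model S1 — 8–15, Model S1 advances.
Round 2: Model S1 vs Model V — 15–8, Model S1 advances.
Round 3: Model S1 vs Aero — 23–0, Model S1 advances.
The agenda winner is Model S1.

Model S1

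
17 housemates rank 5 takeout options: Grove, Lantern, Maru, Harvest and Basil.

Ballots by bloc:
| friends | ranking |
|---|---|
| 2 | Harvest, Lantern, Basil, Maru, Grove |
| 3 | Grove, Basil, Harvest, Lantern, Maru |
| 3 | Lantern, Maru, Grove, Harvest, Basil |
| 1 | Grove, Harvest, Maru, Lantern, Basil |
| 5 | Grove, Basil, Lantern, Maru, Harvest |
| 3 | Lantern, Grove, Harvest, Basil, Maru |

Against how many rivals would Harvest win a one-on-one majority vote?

2

Harvest against each rival (17 friends):
Harvest vs Grove: Grove wins 15–2.
Harvest vs Lantern: Harvest is ranked higher on 2+3+1 = 6 ballots, Lantern on 11. Lantern wins 11–6.
Harvest vs Maru: Harvest preferred on 2+3+1+3 = 9 ballots; Harvest wins 9–8.
Harvest vs Basil: Harvest is ranked higher on 2+3+1+3 = 9 ballots, Basil on 8. Harvest wins 9–8.
Harvest beats Maru, Basil; loses to Grove, Lantern — 2 pairwise wins.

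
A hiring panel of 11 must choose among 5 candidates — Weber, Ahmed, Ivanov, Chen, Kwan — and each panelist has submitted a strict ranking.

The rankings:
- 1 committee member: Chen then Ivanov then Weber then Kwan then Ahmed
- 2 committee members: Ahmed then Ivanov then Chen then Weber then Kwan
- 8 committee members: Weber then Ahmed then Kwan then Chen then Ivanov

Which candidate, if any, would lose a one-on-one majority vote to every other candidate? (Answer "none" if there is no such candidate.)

Pairwise majorities:
Weber vs Ahmed: 1+8 = 9 for Weber, 2 for Ahmed — Weber by 9–2.
Weber vs Ivanov: Weber wins 8–3.
Weber vs Chen: Weber is ranked higher on 8 ballots, Chen on 3. Weber wins 8–3.
Weber vs Kwan: Weber wins 11–0.
Ahmed vs Ivanov: 10 to 1, Ahmed.
Ahmed–Chen: Ahmed 10–1.
Ahmed vs Kwan: Ahmed preferred on 2+8 = 10 ballots; Ahmed wins 10–1.
Ivanov–Chen: Chen 9–2.
Ivanov vs Kwan: Kwan, 8–3.
Chen vs Kwan: Kwan wins 8–3.
Only Ivanov has no wins; Ivanov is the Condorcet loser.

Ivanov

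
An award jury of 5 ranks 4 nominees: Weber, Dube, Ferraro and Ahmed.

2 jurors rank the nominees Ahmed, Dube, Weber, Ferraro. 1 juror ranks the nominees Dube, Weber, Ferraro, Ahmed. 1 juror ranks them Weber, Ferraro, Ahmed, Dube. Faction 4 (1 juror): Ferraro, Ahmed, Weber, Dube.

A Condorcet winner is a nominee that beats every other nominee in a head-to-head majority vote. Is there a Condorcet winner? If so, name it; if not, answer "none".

Check each pair by majority over 5 ballots:
Weber vs Dube: Dube, 3–2.
Weber vs Ferraro: 2+1+1 = 4 for Weber, 1 for Ferraro — Weber by 4–1.
Weber vs Ahmed: 1+1 = 2 for Weber, 3 for Ahmed — Ahmed by 3–2.
Dube–Ferraro: Dube 3–2.
Dube vs Ahmed: 1 to 4, Ahmed.
Ferraro–Ahmed: Ferraro 3–2.
No nominee is unbeaten: Weber loses to Dube; Dube loses to Ahmed; Ferraro loses to Weber; Ahmed loses to Ferraro. In particular Weber beats Ferraro beats Ahmed beats Weber is a majority cycle — no Condorcet winner exists.

none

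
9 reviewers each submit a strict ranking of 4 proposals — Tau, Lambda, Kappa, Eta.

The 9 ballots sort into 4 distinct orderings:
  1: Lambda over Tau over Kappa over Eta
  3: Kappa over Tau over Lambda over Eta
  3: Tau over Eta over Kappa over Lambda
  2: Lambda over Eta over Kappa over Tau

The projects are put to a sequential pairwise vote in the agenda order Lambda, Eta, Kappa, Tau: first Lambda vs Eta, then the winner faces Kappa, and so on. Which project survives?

Round 1: Lambda vs Eta — 6–3, Lambda advances.
Round 2: Lambda vs Kappa — 3–6, Kappa advances.
Round 3: Kappa vs Tau — 5–4, Kappa advances.
Kappa survives the agenda.

Kappa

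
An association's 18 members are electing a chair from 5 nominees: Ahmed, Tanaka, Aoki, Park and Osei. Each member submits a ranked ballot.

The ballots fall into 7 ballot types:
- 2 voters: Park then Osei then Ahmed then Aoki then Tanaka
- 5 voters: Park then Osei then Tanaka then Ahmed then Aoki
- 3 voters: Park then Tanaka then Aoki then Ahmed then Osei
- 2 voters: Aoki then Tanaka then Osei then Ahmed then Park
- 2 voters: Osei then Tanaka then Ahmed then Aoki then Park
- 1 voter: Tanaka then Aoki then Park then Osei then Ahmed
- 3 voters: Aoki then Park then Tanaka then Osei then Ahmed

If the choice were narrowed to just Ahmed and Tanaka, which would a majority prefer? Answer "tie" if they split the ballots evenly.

Ballots ranking Ahmed above Tanaka: 2.
Ballots ranking Tanaka above Ahmed: 18 − 2 = 16.
Tanaka wins the head-to-head 16–2.

Tanaka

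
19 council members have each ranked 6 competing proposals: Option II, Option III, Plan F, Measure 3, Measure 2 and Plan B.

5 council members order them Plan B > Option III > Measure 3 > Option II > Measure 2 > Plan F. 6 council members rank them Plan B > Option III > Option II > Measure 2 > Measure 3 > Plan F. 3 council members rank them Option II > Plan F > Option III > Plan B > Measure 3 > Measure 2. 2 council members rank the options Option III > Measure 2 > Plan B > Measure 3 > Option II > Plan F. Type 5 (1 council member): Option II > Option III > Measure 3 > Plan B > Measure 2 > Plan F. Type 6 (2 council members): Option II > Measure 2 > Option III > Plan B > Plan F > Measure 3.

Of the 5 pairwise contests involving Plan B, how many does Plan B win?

Plan B against each rival (19 council members):
Plan B–Option II: Plan B 13–6.
Plan B–Option III: Plan B 11–8.
Plan B vs Plan F: 16 to 3, Plan B.
Plan B vs Measure 3: Plan B is ranked higher on 5+6+3+2+2 = 18 ballots, Measure 3 on 1. Plan B wins 18–1.
Plan B vs Measure 2: Plan B is ranked higher on 5+6+3+1 = 15 ballots, Measure 2 on 4. Plan B wins 15–4.
Plan B beats Option II, Option III, Plan F, Measure 3, Measure 2 — 5 pairwise wins.

5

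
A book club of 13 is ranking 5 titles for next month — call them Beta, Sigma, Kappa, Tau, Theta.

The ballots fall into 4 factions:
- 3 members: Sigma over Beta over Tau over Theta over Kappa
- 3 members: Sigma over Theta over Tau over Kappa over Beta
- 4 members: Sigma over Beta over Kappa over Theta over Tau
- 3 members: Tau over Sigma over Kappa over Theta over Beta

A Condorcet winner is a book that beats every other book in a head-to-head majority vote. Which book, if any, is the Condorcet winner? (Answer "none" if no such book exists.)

Sigma

Pairwise majorities:
Beta vs Sigma: Sigma, 13–0.
Beta vs Kappa: Beta wins 7–6.
Beta vs Tau: Beta wins 7–6.
Beta vs Theta: Beta, 7–6.
Sigma–Kappa: Sigma 13–0.
Sigma vs Tau: Sigma, 10–3.
Sigma vs Theta: Sigma wins 13–0.
Kappa–Tau: Tau 9–4.
Kappa–Theta: Kappa 7–6.
Tau vs Theta: Theta wins 7–6.
Sigma defeats every rival head-to-head and is the Condorcet winner.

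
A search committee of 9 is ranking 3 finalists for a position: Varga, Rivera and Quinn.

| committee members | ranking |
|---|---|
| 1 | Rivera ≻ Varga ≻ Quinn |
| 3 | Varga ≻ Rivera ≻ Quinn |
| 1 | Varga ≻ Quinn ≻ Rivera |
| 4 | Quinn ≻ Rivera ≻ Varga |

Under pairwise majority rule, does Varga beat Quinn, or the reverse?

Ballots ranking Varga above Quinn: 1 + 3 + 1 = 5.
Ballots ranking Quinn above Varga: 9 − 5 = 4.
Varga wins the head-to-head 5–4.

Varga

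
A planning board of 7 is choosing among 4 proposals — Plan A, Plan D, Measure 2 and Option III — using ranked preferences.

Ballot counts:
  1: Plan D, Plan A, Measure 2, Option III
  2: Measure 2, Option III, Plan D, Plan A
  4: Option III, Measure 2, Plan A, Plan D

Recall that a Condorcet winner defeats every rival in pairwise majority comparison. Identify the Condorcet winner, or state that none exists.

Check each pair by majority over 7 ballots:
Plan A–Plan D: Plan A 4–3.
Plan A vs Measure 2: Measure 2, 6–1.
Plan A vs Option III: Option III wins 6–1.
Plan D–Measure 2: Measure 2 6–1.
Plan D vs Option III: Option III wins 6–1.
Measure 2 vs Option III: Option III wins 4–3.
Option III wins every pairwise contest, so Option III is the Condorcet winner.

Option III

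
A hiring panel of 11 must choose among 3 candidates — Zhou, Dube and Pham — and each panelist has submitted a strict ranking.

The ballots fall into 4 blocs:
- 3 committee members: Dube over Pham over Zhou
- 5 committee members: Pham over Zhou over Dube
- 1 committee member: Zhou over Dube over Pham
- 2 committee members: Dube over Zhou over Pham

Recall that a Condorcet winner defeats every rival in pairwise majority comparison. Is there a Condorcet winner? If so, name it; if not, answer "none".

Head-to-head results (11 committee members):
Zhou vs Dube: 6 to 5, Zhou.
Zhou vs Pham: 1+2 = 3 for Zhou, 8 for Pham — Pham by 8–3.
Dube vs Pham: 3+1+2 = 6 for Dube, 5 for Pham — Dube by 6–5.
Each candidate drops at least one matchup (Zhou loses to Pham; Dube loses to Zhou; Pham loses to Dube); the cycle Zhou beats Dube beats Pham beats Zhou rules out a Condorcet winner.

none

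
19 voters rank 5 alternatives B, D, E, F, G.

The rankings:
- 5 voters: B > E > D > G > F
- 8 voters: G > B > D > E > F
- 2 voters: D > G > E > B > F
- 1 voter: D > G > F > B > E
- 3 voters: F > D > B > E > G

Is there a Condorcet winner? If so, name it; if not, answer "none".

none

Pairwise majorities:
B vs D: B wins 13–6.
B vs E: B, 17–2.
B–F: B 15–4.
B–G: G 11–8.
D–E: D 14–5.
D vs F: D, 16–3.
D vs G: D, 11–8.
E–F: E 15–4.
E–G: G 11–8.
F–G: G 16–3.
No alternative is unbeaten: B loses to G; D loses to B; E loses to B; F loses to B; G loses to D. In particular B → D → G → B is a majority cycle — no Condorcet winner exists.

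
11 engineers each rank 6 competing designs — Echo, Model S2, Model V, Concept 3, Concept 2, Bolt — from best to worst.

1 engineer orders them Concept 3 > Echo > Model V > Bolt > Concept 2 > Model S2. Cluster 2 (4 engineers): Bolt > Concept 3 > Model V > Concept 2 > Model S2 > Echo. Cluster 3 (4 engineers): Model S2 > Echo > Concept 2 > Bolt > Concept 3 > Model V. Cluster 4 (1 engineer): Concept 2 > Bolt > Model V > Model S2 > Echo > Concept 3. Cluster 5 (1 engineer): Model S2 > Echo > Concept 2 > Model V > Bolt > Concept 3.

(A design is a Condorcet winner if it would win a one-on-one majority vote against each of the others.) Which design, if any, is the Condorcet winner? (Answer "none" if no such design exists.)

Check each pair by majority over 11 ballots:
Echo vs Model S2: Echo preferred on 1 ballot; Model S2 wins 10–1.
Echo vs Model V: 1+4+1 = 6 for Echo, 5 for Model V — Echo by 6–5.
Echo vs Concept 3: 6 to 5, Echo.
Echo vs Concept 2: 6 to 5, Echo.
Echo vs Bolt: Echo preferred on 1+4+1 = 6 ballots; Echo wins 6–5.
Model S2 vs Model V: Model S2 is ranked higher on 4+1 = 5 ballots, Model V on 6. Model V wins 6–5.
Model S2 vs Concept 3: 4+1+1 = 6 for Model S2, 5 for Concept 3 — Model S2 by 6–5.
Model S2 vs Concept 2: Model S2 is ranked higher on 4+1 = 5 ballots, Concept 2 on 6. Concept 2 wins 6–5.
Model S2 vs Bolt: Model S2 preferred on 4+1 = 5 ballots; Bolt wins 6–5.
Model V vs Concept 3: Model V is ranked higher on 1+1 = 2 ballots, Concept 3 on 9. Concept 3 wins 9–2.
Model V vs Concept 2: 1+4 = 5 for Model V, 6 for Concept 2 — Concept 2 by 6–5.
Model V vs Bolt: Model V is ranked higher on 1+1 = 2 ballots, Bolt on 9. Bolt wins 9–2.
Concept 3 vs Concept 2: 5 to 6, Concept 2.
Concept 3 vs Bolt: 1 for Concept 3, 10 for Bolt — Bolt by 10–1.
Concept 2 vs Bolt: Concept 2 preferred on 4+1+1 = 6 ballots; Concept 2 wins 6–5.
Each design drops at least one matchup (Echo loses to Model S2; Model S2 loses to Model V; Model V loses to Echo; Concept 3 loses to Echo; Concept 2 loses to Echo; Bolt loses to Echo); the cycle Echo beats Model V beats Model S2 beats Echo rules out a Condorcet winner.

none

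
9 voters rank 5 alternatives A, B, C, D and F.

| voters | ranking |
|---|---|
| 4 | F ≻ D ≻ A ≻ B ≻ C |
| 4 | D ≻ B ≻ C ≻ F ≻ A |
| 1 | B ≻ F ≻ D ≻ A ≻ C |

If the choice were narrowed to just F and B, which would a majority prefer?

Ballots ranking F above B: 4.
Ballots ranking B above F: 9 − 4 = 5.
B wins the head-to-head 5–4.

B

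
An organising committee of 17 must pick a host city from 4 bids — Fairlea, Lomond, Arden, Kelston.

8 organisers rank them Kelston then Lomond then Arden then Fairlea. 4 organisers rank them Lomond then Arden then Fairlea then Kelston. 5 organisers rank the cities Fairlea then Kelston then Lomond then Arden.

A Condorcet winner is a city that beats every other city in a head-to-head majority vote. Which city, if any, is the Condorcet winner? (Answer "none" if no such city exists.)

none

Pairwise majorities:
Fairlea vs Lomond: Lomond, 12–5.
Fairlea vs Arden: Arden wins 12–5.
Fairlea–Kelston: Fairlea 9–8.
Lomond–Arden: Lomond 17–0.
Lomond–Kelston: Kelston 13–4.
Arden–Kelston: Kelston 13–4.
Each city drops at least one matchup (Fairlea loses to Lomond; Lomond loses to Kelston; Arden loses to Lomond; Kelston loses to Fairlea); the cycle Fairlea beats Kelston beats Lomond beats Fairlea rules out a Condorcet winner.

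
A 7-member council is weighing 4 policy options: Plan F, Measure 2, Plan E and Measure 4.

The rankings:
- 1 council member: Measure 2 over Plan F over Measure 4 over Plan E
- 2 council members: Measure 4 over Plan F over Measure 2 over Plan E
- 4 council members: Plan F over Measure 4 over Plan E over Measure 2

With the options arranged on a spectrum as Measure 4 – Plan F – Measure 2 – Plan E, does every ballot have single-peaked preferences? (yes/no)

Axis positions: Measure 4=1, Plan F=2, Measure 2=3, Plan E=4.
Bloc 1 (peak Measure 2 at position 3): ranking walks positions 3-2-1-4, expanding outward from the peak — single-peaked.
Bloc 2 (peak Measure 4 at position 1): ranking walks positions 1-2-3-4, expanding outward from the peak — single-peaked.
Bloc 3: ranking walks positions 2-1-4-3; Plan E is ranked above Measure 2 even though Measure 2 lies between Plan E and the peak Plan F on the axis — preferences dip and rise again. Not single-peaked.
Bloc 3 violates single-peakedness, so the profile is not single-peaked on this axis.

no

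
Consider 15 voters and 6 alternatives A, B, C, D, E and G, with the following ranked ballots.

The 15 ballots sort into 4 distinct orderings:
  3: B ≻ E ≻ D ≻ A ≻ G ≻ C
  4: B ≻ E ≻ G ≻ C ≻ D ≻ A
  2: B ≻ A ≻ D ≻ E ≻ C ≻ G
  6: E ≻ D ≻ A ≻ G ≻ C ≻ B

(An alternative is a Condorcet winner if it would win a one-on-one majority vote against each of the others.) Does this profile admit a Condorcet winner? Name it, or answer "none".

Pairwise majorities:
A vs B: B, 9–6.
A vs C: A wins 11–4.
A–D: D 13–2.
A–E: E 13–2.
A vs G: A wins 11–4.
B vs C: B, 9–6.
B–D: B 9–6.
B–E: B 9–6.
B vs G: B, 9–6.
C vs D: D, 11–4.
C vs E: E wins 15–0.
C vs G: G, 13–2.
D vs E: E wins 13–2.
D vs G: D wins 11–4.
E–G: E 15–0.
B beats each of A, C, D, E, G — B is the Condorcet winner.

B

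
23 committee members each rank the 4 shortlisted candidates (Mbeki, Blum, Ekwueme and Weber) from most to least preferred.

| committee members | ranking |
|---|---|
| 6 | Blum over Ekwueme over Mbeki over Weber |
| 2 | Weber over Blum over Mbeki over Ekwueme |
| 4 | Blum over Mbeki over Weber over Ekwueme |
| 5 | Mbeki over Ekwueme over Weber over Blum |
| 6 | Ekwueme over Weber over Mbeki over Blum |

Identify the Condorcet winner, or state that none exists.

none

Head-to-head results (23 committee members):
Mbeki vs Blum: 11 to 12, Blum.
Mbeki vs Ekwueme: 2+4+5 = 11 for Mbeki, 12 for Ekwueme — Ekwueme by 12–11.
Mbeki vs Weber: Mbeki, 15–8.
Blum–Ekwueme: Blum 12–11.
Blum vs Weber: Blum is ranked higher on 6+4 = 10 ballots, Weber on 13. Weber wins 13–10.
Ekwueme vs Weber: Ekwueme is ranked higher on 6+5+6 = 17 ballots, Weber on 6. Ekwueme wins 17–6.
Every candidate loses at least once (Mbeki loses to Blum; Blum loses to Weber; Ekwueme loses to Blum; Weber loses to Mbeki). The majority relation contains the cycle Mbeki → Weber → Blum → Mbeki, so there is no Condorcet winner.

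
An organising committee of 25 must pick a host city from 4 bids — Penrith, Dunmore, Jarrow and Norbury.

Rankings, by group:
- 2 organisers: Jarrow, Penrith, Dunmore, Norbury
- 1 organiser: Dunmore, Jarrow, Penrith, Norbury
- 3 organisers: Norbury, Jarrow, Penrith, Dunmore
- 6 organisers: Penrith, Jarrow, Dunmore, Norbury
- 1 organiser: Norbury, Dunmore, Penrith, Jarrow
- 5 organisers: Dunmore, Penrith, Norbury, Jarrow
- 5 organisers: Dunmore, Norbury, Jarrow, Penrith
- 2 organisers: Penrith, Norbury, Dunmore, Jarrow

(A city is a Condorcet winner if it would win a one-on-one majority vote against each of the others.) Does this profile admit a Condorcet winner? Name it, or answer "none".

Check each pair by majority over 25 ballots:
Penrith vs Dunmore: 2+3+6+2 = 13 for Penrith, 12 for Dunmore — Penrith by 13–12.
Penrith vs Jarrow: Penrith preferred on 6+1+5+2 = 14 ballots; Penrith wins 14–11.
Penrith vs Norbury: 2+1+6+5+2 = 16 for Penrith, 9 for Norbury — Penrith by 16–9.
Dunmore vs Jarrow: 14 to 11, Dunmore.
Dunmore vs Norbury: Dunmore is ranked higher on 2+1+6+5+5 = 19 ballots, Norbury on 6. Dunmore wins 19–6.
Jarrow vs Norbury: 9 to 16, Norbury.
Only Penrith has no losses; Penrith is the Condorcet winner.

Penrith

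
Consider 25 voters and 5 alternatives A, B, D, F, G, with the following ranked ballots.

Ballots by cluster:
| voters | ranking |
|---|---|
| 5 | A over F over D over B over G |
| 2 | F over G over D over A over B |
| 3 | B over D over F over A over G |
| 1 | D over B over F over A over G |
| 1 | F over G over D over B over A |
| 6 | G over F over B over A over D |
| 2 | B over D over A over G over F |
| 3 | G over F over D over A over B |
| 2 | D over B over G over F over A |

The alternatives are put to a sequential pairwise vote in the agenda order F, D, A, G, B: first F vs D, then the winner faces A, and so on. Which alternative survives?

B

Round 1: F vs D — 17–8, F advances.
Round 2: F vs A — 18–7, F advances.
Round 3: F vs G — 12–13, G advances.
Round 4: G vs B — 12–13, B advances.
B survives the agenda.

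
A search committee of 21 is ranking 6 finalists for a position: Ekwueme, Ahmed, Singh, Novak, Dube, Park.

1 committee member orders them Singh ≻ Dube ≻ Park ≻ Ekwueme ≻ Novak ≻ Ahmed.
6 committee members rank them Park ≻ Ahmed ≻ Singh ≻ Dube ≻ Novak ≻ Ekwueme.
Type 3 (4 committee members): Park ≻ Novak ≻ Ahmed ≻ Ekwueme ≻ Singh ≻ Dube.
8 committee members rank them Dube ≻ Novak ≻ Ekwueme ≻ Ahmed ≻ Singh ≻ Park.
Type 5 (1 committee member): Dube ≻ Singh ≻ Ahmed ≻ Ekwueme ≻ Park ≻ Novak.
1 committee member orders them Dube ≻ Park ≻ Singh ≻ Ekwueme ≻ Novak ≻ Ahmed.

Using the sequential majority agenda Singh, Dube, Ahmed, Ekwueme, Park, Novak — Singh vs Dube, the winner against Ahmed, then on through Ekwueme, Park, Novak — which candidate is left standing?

Park

Round 1: Singh vs Dube — 11–10, Singh advances.
Round 2: Singh vs Ahmed — 3–18, Ahmed advances.
Round 3: Ahmed vs Ekwueme — 11–10, Ahmed advances.
Round 4: Ahmed vs Park — 9–12, Park advances.
Round 5: Park vs Novak — 13–8, Park advances.
Park survives the agenda.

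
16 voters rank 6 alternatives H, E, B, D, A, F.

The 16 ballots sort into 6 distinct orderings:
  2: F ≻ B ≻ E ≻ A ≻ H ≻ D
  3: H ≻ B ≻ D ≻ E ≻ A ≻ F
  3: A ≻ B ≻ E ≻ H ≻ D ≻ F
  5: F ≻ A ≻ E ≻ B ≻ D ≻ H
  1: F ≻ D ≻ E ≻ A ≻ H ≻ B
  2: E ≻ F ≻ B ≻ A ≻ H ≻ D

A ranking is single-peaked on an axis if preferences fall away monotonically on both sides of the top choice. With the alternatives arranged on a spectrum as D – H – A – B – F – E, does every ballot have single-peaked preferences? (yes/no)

no

Axis positions: D=1, H=2, A=3, B=4, F=5, E=6.
Bloc 1 (peak F at position 5): ranking walks positions 5-4-6-3-2-1, expanding outward from the peak — single-peaked.
Bloc 2: ranking walks positions 2-4-1-6-3-5; B is ranked above A even though A lies between B and the peak H on the axis — preferences dip and rise again. Not single-peaked.
Bloc 3: ranking walks positions 3-4-6-2-1-5; E is ranked above F even though F lies between E and the peak A on the axis — preferences dip and rise again. Not single-peaked.
Bloc 4: ranking walks positions 5-3-6-4-1-2; A is ranked above B even though B lies between A and the peak F on the axis — preferences dip and rise again. Not single-peaked.
Bloc 5: ranking walks positions 5-1-6-3-2-4; D is ranked above B even though B lies between D and the peak F on the axis — preferences dip and rise again. Not single-peaked.
Bloc 6 (peak E at position 6): ranking walks positions 6-5-4-3-2-1, expanding outward from the peak — single-peaked.
Bloc 2 violates single-peakedness, so the profile is not single-peaked on this axis.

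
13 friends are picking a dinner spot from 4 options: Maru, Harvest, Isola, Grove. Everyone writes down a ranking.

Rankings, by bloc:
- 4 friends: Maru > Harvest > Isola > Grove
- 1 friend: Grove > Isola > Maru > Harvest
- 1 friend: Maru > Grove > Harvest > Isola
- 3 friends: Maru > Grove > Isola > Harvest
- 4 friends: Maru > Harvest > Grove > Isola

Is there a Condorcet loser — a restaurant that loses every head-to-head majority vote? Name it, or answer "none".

Isola

Pairwise majorities:
Maru vs Harvest: Maru is ranked higher on 4+1+1+3+4 = 13 ballots, Harvest on 0. Maru wins 13–0.
Maru vs Isola: Maru wins 12–1.
Maru vs Grove: Maru, 12–1.
Harvest vs Isola: 4+1+4 = 9 for Harvest, 4 for Isola — Harvest by 9–4.
Harvest vs Grove: Harvest wins 8–5.
Isola vs Grove: Isola is ranked higher on 4 ballots, Grove on 9. Grove wins 9–4.
Only Isola has no wins; Isola is the Condorcet loser.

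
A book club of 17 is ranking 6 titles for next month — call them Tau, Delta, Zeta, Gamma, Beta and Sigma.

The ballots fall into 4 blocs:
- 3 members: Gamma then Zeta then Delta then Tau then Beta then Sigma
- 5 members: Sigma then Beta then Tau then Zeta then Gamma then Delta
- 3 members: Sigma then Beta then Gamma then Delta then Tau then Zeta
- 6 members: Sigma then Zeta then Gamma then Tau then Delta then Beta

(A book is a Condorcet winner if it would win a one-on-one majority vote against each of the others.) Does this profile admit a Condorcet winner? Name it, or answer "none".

Sigma

Check each pair by majority over 17 ballots:
Tau vs Delta: Tau, 11–6.
Tau vs Zeta: Zeta wins 9–8.
Tau vs Gamma: Tau is ranked higher on 5 ballots, Gamma on 12. Gamma wins 12–5.
Tau vs Beta: 3+6 = 9 for Tau, 8 for Beta — Tau by 9–8.
Tau vs Sigma: Sigma wins 14–3.
Delta–Zeta: Zeta 14–3.
Delta vs Gamma: Gamma wins 17–0.
Delta vs Beta: Delta is ranked higher on 3+6 = 9 ballots, Beta on 8. Delta wins 9–8.
Delta vs Sigma: Sigma, 14–3.
Zeta vs Gamma: Zeta preferred on 5+6 = 11 ballots; Zeta wins 11–6.
Zeta vs Beta: Zeta preferred on 3+6 = 9 ballots; Zeta wins 9–8.
Zeta vs Sigma: 3 to 14, Sigma.
Gamma vs Beta: Gamma preferred on 3+6 = 9 ballots; Gamma wins 9–8.
Gamma vs Sigma: Sigma, 14–3.
Beta vs Sigma: Sigma, 14–3.
Sigma wins every pairwise contest, so Sigma is the Condorcet winner.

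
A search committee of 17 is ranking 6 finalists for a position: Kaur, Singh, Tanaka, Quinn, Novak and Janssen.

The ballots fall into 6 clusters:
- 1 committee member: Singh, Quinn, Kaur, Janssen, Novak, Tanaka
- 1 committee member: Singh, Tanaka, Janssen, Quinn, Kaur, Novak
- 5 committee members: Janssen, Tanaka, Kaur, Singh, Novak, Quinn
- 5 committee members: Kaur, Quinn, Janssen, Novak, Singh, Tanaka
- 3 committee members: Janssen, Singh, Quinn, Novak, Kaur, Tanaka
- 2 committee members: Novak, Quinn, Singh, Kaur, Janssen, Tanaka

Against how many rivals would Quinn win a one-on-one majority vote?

Quinn against each rival (17 committee members):
Quinn vs Kaur: Kaur, 10–7.
Quinn–Singh: Singh 10–7.
Quinn–Tanaka: Quinn 11–6.
Quinn–Novak: Quinn 10–7.
Quinn vs Janssen: Janssen, 9–8.
Quinn beats Tanaka, Novak; loses to Kaur, Singh, Janssen — 2 pairwise wins.

2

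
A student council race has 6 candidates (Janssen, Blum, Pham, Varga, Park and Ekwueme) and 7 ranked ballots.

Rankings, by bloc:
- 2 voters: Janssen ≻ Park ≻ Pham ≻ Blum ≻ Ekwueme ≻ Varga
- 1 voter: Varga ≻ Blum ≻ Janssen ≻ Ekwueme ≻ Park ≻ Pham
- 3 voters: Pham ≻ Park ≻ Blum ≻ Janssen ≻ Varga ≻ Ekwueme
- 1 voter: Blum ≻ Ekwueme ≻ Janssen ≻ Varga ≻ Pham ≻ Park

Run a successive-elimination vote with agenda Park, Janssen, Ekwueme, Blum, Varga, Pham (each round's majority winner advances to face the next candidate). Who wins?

Pham

Round 1: Park vs Janssen — 3–4, Janssen advances.
Round 2: Janssen vs Ekwueme — 6–1, Janssen advances.
Round 3: Janssen vs Blum — 2–5, Blum advances.
Round 4: Blum vs Varga — 6–1, Blum advances.
Round 5: Blum vs Pham — 2–5, Pham advances.
The agenda winner is Pham.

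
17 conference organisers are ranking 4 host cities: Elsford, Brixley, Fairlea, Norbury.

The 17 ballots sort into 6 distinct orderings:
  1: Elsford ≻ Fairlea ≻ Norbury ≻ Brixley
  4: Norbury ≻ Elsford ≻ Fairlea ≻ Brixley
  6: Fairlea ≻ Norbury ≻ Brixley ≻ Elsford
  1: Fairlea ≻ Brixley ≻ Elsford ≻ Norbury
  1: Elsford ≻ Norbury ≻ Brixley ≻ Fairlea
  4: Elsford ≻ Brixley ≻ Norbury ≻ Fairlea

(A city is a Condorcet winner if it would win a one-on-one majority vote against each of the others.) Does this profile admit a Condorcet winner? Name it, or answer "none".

Head-to-head results (17 organisers):
Elsford vs Brixley: Elsford is ranked higher on 1+4+1+4 = 10 ballots, Brixley on 7. Elsford wins 10–7.
Elsford vs Fairlea: 1+4+1+4 = 10 for Elsford, 7 for Fairlea — Elsford by 10–7.
Elsford vs Norbury: 1+1+1+4 = 7 for Elsford, 10 for Norbury — Norbury by 10–7.
Brixley vs Fairlea: 5 to 12, Fairlea.
Brixley vs Norbury: 1+4 = 5 for Brixley, 12 for Norbury — Norbury by 12–5.
Fairlea vs Norbury: Fairlea is ranked higher on 1+6+1 = 8 ballots, Norbury on 9. Norbury wins 9–8.
Norbury wins every pairwise contest, so Norbury is the Condorcet winner.

Norbury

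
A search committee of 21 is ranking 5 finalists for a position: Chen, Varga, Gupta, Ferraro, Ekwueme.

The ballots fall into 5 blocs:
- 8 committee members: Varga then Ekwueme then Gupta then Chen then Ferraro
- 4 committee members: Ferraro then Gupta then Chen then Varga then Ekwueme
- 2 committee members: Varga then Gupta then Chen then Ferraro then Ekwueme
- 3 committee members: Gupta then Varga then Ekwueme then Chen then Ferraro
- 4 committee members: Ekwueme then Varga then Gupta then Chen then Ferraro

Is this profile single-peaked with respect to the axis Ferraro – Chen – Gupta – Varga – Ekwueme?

Axis positions: Ferraro=1, Chen=2, Gupta=3, Varga=4, Ekwueme=5.
Bloc 1 (peak Varga at position 4): ranking walks positions 4-5-3-2-1, expanding outward from the peak — single-peaked.
Bloc 2: ranking walks positions 1-3-2-4-5; Gupta is ranked above Chen even though Chen lies between Gupta and the peak Ferraro on the axis — preferences dip and rise again. Not single-peaked.
Bloc 3 (peak Varga at position 4): ranking walks positions 4-3-2-1-5, expanding outward from the peak — single-peaked.
Bloc 4 (peak Gupta at position 3): ranking walks positions 3-4-5-2-1, expanding outward from the peak — single-peaked.
Bloc 5 (peak Ekwueme at position 5): ranking walks positions 5-4-3-2-1, expanding outward from the peak — single-peaked.
Bloc 2 violates single-peakedness, so the profile is not single-peaked on this axis.

no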